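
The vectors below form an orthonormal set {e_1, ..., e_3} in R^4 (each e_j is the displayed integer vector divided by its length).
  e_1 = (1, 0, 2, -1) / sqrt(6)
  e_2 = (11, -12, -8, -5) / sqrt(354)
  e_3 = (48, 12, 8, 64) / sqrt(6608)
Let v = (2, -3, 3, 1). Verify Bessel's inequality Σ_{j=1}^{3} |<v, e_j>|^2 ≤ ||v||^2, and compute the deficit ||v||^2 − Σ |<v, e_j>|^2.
Σ |<v, e_j>|^2 = 97/7; ||v||^2 = 23; deficit = 64/7

Write each e_j = u_j / sqrt(<u_j, u_j>) where u_j is the displayed integer vector. Then <v, e_j> = <v, u_j> / sqrt(<u_j, u_j>), so |<v, e_j>|^2 = <v, u_j>^2 / <u_j, u_j>.
Coefficients: <v, e_1> = 7/sqrt(6), <v, e_2> = 29/sqrt(354), <v, e_3> = 148/sqrt(6608).
Square and sum: Σ |<v, e_j>|^2 = 97/7.
Compute ||v||^2 = v·v = 23.
Deficit = 23 − 97/7 = 64/7 ≥ 0, confirming Bessel's inequality. (The deficit equals ||v − Σ <v,e_j> e_j||^2, the squared distance from v to span{e_j}.)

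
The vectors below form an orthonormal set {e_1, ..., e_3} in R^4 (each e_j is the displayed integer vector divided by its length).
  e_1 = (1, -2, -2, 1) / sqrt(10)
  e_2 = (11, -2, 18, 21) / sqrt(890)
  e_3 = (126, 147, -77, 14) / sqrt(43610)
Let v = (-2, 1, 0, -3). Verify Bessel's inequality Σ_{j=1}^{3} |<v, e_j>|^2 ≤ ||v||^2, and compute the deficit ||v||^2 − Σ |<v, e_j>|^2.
Σ |<v, e_j>|^2 = 139/10; ||v||^2 = 14; deficit = 1/10

Write each e_j = u_j / sqrt(<u_j, u_j>) where u_j is the displayed integer vector. Then <v, e_j> = <v, u_j> / sqrt(<u_j, u_j>), so |<v, e_j>|^2 = <v, u_j>^2 / <u_j, u_j>.
Coefficients: <v, e_1> = -7/sqrt(10), <v, e_2> = -87/sqrt(890), <v, e_3> = -147/sqrt(43610).
Square and sum: Σ |<v, e_j>|^2 = 139/10.
Compute ||v||^2 = v·v = 14.
Deficit = 14 − 139/10 = 1/10 ≥ 0, confirming Bessel's inequality. (The deficit equals ||v − Σ <v,e_j> e_j||^2, the squared distance from v to span{e_j}.)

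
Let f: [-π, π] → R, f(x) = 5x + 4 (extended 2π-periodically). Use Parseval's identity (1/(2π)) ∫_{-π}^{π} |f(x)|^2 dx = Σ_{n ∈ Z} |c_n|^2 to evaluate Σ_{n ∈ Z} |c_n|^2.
Σ |c_n|^2 = 25π^2/3 + 16

Expand and integrate term by term over [-π, π]:
  ∫ (5x)^2 dx = 25·(2π^3/3); ∫ 2·5·(4)·x dx = 0 (odd integrand); ∫ 4^2 dx = 16·2π.
So (1/(2π)) ∫_{-π}^{π} (5x + 4)^2 dx = 25π^2/3 + 16 = 25π^2/3 + 16.
Parseval ⇒ Σ |c_n|^2 = 25π^2/3 + 16.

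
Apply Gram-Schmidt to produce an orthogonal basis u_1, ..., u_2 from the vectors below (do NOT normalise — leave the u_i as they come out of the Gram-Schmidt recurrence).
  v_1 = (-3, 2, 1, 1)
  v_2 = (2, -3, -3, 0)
Orthogonal basis:
  u_1 = (-3, 2, 1, 1)
  u_2 = (-1, -1, -2, 1)

Apply the Gram-Schmidt recurrence
  u_1 = v_1
  u_i = v_i − Σ_{j<i} ((v_i · u_j) / (u_j · u_j)) · u_j.

Step by step this gives:
  u_1 = (-3, 2, 1, 1)
  u_2 = (-1, -1, -2, 1)

Orthogonality check:
  u_2 · u_1 = 0 (should be 0)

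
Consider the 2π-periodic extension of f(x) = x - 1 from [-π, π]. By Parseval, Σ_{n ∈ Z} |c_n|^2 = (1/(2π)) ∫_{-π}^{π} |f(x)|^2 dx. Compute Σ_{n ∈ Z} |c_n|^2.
Σ |c_n|^2 = π^2/3 + 1

Expand and integrate term by term over [-π, π]:
  ∫ (x)^2 dx = 1·(2π^3/3); ∫ 2·1·(-1)·x dx = 0 (odd integrand); ∫ (-1)^2 dx = 1·2π.
So (1/(2π)) ∫_{-π}^{π} (x - 1)^2 dx = 1π^2/3 + 1 = π^2/3 + 1.
Parseval ⇒ Σ |c_n|^2 = π^2/3 + 1.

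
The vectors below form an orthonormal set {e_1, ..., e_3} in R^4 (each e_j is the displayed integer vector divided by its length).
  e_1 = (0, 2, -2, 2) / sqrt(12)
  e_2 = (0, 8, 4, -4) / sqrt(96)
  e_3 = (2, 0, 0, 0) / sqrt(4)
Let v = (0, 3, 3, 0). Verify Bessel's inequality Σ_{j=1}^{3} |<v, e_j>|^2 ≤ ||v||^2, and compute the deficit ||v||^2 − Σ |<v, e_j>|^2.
Σ |<v, e_j>|^2 = 27/2; ||v||^2 = 18; deficit = 9/2

Write each e_j = u_j / sqrt(<u_j, u_j>) where u_j is the displayed integer vector. Then <v, e_j> = <v, u_j> / sqrt(<u_j, u_j>), so |<v, e_j>|^2 = <v, u_j>^2 / <u_j, u_j>.
Coefficients: <v, e_1> = 0/sqrt(12), <v, e_2> = 36/sqrt(96), <v, e_3> = 0/sqrt(4).
Square and sum: Σ |<v, e_j>|^2 = 27/2.
Compute ||v||^2 = v·v = 18.
Deficit = 18 − 27/2 = 9/2 ≥ 0, confirming Bessel's inequality. (The deficit equals ||v − Σ <v,e_j> e_j||^2, the squared distance from v to span{e_j}.)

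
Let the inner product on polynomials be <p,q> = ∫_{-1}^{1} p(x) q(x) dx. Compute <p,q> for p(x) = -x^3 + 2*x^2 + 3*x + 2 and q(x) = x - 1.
<p,q> = -56/15

Expand the product: p(x)·q(x) = -x^4 + 3*x^3 + x^2 - x - 2.
∫_{-1}^{1} of each monomial x^k gives [2/(k+1) if k even, 0 if k odd]. Integrating term-by-term (or equivalently evaluating the antiderivative F(x) = -x^5/5 + 3*x^4/4 + x^3/3 - x^2/2 - 2*x at the endpoints):
  F(1) − F(−1) = -97/60 − (127/60) = -56/15.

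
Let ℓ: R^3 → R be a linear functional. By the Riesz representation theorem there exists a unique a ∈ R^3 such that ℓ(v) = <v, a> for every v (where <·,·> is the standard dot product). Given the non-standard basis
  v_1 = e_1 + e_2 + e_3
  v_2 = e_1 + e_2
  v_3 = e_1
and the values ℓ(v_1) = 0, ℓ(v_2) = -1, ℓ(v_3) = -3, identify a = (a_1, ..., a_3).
a = (-3, 2, 1)

Write a = (a_1, ..., a_3) in the standard basis. For each basis vector v_i, ℓ(v_i) = <v_i, a> is a linear equation in the a_j's. Collect the n equations into a matrix system V a = ℓ, where row i of V is v_i (expressed in the standard basis). Since V is invertible (lower-triangular with 1s on the diagonal, up to permutation), solve by back-substitution:
  V =
[[1, 1, 1],
 [1, 1, 0],
 [1, 0, 0]]
  V a = (0, -1, -3)
Solving gives a = (-3, 2, 1).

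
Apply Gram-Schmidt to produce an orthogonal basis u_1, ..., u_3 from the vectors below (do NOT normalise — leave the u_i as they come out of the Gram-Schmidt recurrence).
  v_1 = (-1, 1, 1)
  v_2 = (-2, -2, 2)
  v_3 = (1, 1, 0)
Orthogonal basis:
  u_1 = (-1, 1, 1)
  u_2 = (-4/3, -8/3, 4/3)
  u_3 = (1/2, 0, 1/2)

Apply the Gram-Schmidt recurrence
  u_1 = v_1
  u_i = v_i − Σ_{j<i} ((v_i · u_j) / (u_j · u_j)) · u_j.

Step by step this gives:
  u_1 = (-1, 1, 1)
  u_2 = (-4/3, -8/3, 4/3)
  u_3 = (1/2, 0, 1/2)

Orthogonality check:
  u_2 · u_1 = 0 (should be 0)
  u_3 · u_1 = 0 (should be 0)
  u_3 · u_2 = 0 (should be 0)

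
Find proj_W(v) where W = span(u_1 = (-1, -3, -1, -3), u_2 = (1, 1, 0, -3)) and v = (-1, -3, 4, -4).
proj_W(v) = (-88/195, -404/195, -158/195, -228/65)

Set up U = [u_1 | ... | u_2] ∈ R^(4×2). The projector onto W = col(U) is P = U (U^T U)^(-1) U^T.
Compute U^T U =
  [20, 5]
  [5, 11],
and U^T v = (18, 8).
Solve U^T U · c = U^T v for the coefficients: c = (158/195, 14/39). The projection is proj_W(v) = U c.
Check: (v - proj_W(v)) · u_1 = 0  (should be 0).
Check: (v - proj_W(v)) · u_2 = 0  (should be 0).
Result: proj_W(v) = (-88/195, -404/195, -158/195, -228/65).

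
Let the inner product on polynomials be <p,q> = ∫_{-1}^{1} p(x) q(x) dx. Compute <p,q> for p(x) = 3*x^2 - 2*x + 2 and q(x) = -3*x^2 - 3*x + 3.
<p,q> = 72/5

Expand the product: p(x)·q(x) = -9*x^4 - 3*x^3 + 9*x^2 - 12*x + 6.
∫_{-1}^{1} of each monomial x^k gives [2/(k+1) if k even, 0 if k odd]. Integrating term-by-term (or equivalently evaluating the antiderivative F(x) = -9*x^5/5 - 3*x^4/4 + 3*x^3 - 6*x^2 + 6*x at the endpoints):
  F(1) − F(−1) = 9/20 − (-279/20) = 72/5.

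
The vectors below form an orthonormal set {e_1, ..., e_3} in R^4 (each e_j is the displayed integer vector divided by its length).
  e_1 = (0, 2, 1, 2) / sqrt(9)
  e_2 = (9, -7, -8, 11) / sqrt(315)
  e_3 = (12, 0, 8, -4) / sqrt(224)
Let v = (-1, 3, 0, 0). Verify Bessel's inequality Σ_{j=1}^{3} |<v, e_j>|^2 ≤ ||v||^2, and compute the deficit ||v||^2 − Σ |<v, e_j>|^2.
Σ |<v, e_j>|^2 = 15/2; ||v||^2 = 10; deficit = 5/2

Write each e_j = u_j / sqrt(<u_j, u_j>) where u_j is the displayed integer vector. Then <v, e_j> = <v, u_j> / sqrt(<u_j, u_j>), so |<v, e_j>|^2 = <v, u_j>^2 / <u_j, u_j>.
Coefficients: <v, e_1> = 6/sqrt(9), <v, e_2> = -30/sqrt(315), <v, e_3> = -12/sqrt(224).
Square and sum: Σ |<v, e_j>|^2 = 15/2.
Compute ||v||^2 = v·v = 10.
Deficit = 10 − 15/2 = 5/2 ≥ 0, confirming Bessel's inequality. (The deficit equals ||v − Σ <v,e_j> e_j||^2, the squared distance from v to span{e_j}.)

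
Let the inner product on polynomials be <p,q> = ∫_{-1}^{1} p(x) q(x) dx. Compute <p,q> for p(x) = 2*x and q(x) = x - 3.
<p,q> = 4/3

Expand the product: p(x)·q(x) = 2*x^2 - 6*x.
∫_{-1}^{1} of each monomial x^k gives [2/(k+1) if k even, 0 if k odd]. Integrating term-by-term (or equivalently evaluating the antiderivative F(x) = 2*x^3/3 - 3*x^2 at the endpoints):
  F(1) − F(−1) = -7/3 − (-11/3) = 4/3.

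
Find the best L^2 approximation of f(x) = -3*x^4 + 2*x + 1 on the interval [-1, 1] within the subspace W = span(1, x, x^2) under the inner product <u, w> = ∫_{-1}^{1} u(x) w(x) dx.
g(x) = -18*x^2/7 + 2*x + 44/35

The best approximation g ∈ W is the orthogonal projection of f onto W. Writing g = a_0 + a_1 x + a_2 x^2, the coefficients solve the normal equations G · a = b where
  G_{ij} = <φ_i, φ_j> and b_i = <f, φ_i>, with φ_0 = 1, φ_1 = x, φ_2 = x^2.
G =
  [2, 0, 2/3]
  [0, 2/3, 0]
  [2/3, 0, 2/5],
b = (4/5, 4/3, -4/21).
Solving gives a_0 = 44/35, a_1 = 2, a_2 = -18/7, so
  g(x) = -18*x^2/7 + 2*x + 44/35.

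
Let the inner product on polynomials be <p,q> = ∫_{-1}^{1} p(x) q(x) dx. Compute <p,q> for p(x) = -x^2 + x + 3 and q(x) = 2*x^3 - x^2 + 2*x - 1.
<p,q> = -24/5

Expand the product: p(x)·q(x) = -2*x^5 + 3*x^4 + 3*x^3 + 5*x - 3.
∫_{-1}^{1} of each monomial x^k gives [2/(k+1) if k even, 0 if k odd]. Integrating term-by-term (or equivalently evaluating the antiderivative F(x) = -x^6/3 + 3*x^5/5 + 3*x^4/4 + 5*x^2/2 - 3*x at the endpoints):
  F(1) − F(−1) = 31/60 − (319/60) = -24/5.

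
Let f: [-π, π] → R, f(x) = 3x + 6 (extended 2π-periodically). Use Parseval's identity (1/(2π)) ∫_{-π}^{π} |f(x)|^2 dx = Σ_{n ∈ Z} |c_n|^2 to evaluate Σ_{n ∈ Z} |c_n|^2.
Σ |c_n|^2 = 3π^2 + 36

Expand and integrate term by term over [-π, π]:
  ∫ (3x)^2 dx = 9·(2π^3/3); ∫ 2·3·(6)·x dx = 0 (odd integrand); ∫ 6^2 dx = 36·2π.
So (1/(2π)) ∫_{-π}^{π} (3x + 6)^2 dx = 9π^2/3 + 36 = 3π^2 + 36.
Parseval ⇒ Σ |c_n|^2 = 3π^2 + 36.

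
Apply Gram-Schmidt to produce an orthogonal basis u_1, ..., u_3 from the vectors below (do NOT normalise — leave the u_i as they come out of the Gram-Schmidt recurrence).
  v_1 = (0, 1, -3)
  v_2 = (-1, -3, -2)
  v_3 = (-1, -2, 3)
Orthogonal basis:
  u_1 = (0, 1, -3)
  u_2 = (-1, -33/10, -11/10)
  u_3 = (-88/131, 24/131, 8/131)

Apply the Gram-Schmidt recurrence
  u_1 = v_1
  u_i = v_i − Σ_{j<i} ((v_i · u_j) / (u_j · u_j)) · u_j.

Step by step this gives:
  u_1 = (0, 1, -3)
  u_2 = (-1, -33/10, -11/10)
  u_3 = (-88/131, 24/131, 8/131)

Orthogonality check:
  u_2 · u_1 = 0 (should be 0)
  u_3 · u_1 = 0 (should be 0)
  u_3 · u_2 = 0 (should be 0)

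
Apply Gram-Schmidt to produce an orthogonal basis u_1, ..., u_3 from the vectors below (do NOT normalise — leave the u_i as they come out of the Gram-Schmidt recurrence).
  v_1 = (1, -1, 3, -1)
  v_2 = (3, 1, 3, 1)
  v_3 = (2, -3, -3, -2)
Orthogonal basis:
  u_1 = (1, -1, 3, -1)
  u_2 = (13/6, 11/6, 1/2, 11/6)
  u_3 = (117/35, -76/35, -78/35, -41/35)

Apply the Gram-Schmidt recurrence
  u_1 = v_1
  u_i = v_i − Σ_{j<i} ((v_i · u_j) / (u_j · u_j)) · u_j.

Step by step this gives:
  u_1 = (1, -1, 3, -1)
  u_2 = (13/6, 11/6, 1/2, 11/6)
  u_3 = (117/35, -76/35, -78/35, -41/35)

Orthogonality check:
  u_2 · u_1 = 0 (should be 0)
  u_3 · u_1 = 0 (should be 0)
  u_3 · u_2 = 0 (should be 0)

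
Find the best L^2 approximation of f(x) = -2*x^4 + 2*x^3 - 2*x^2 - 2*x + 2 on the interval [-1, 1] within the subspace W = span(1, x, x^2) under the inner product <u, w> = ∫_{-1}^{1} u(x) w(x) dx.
g(x) = -26*x^2/7 - 4*x/5 + 76/35

The best approximation g ∈ W is the orthogonal projection of f onto W. Writing g = a_0 + a_1 x + a_2 x^2, the coefficients solve the normal equations G · a = b where
  G_{ij} = <φ_i, φ_j> and b_i = <f, φ_i>, with φ_0 = 1, φ_1 = x, φ_2 = x^2.
G =
  [2, 0, 2/3]
  [0, 2/3, 0]
  [2/3, 0, 2/5],
b = (28/15, -8/15, -4/105).
Solving gives a_0 = 76/35, a_1 = -4/5, a_2 = -26/7, so
  g(x) = -26*x^2/7 - 4*x/5 + 76/35.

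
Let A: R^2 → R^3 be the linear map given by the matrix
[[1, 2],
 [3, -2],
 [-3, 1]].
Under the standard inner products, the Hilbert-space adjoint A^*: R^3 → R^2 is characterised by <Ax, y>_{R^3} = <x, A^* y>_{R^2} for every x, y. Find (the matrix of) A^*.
A^* = A^T =
[[1, 3, -3],
 [2, -2, 1]]

For real matrices with standard dot products, the defining identity <Ax, y> = <x, A^* y> gives (Ax)^T y = x^T (A^*) y, i.e. x^T A^T y = x^T (A^*) y. Since this holds for all x, y, we must have A^* = A^T. Therefore
A^* =
[[1, 3, -3],
 [2, -2, 1]].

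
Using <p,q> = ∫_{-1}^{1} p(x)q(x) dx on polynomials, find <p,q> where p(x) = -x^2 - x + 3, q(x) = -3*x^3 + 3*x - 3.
<p,q> = -84/5

Expand the product: p(x)·q(x) = 3*x^5 + 3*x^4 - 12*x^3 + 12*x - 9.
∫_{-1}^{1} of each monomial x^k gives [2/(k+1) if k even, 0 if k odd]. Integrating term-by-term (or equivalently evaluating the antiderivative F(x) = x^6/2 + 3*x^5/5 - 3*x^4 + 6*x^2 - 9*x at the endpoints):
  F(1) − F(−1) = -49/10 − (119/10) = -84/5.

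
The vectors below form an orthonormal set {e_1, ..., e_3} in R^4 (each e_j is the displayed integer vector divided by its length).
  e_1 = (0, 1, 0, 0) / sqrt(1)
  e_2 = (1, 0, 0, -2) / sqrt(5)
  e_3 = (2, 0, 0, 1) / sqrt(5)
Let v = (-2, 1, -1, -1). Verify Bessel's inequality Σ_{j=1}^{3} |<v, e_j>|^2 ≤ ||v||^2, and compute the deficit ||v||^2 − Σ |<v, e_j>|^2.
Σ |<v, e_j>|^2 = 6; ||v||^2 = 7; deficit = 1

Write each e_j = u_j / sqrt(<u_j, u_j>) where u_j is the displayed integer vector. Then <v, e_j> = <v, u_j> / sqrt(<u_j, u_j>), so |<v, e_j>|^2 = <v, u_j>^2 / <u_j, u_j>.
Coefficients: <v, e_1> = 1/sqrt(1), <v, e_2> = 0/sqrt(5), <v, e_3> = -5/sqrt(5).
Square and sum: Σ |<v, e_j>|^2 = 6.
Compute ||v||^2 = v·v = 7.
Deficit = 7 − 6 = 1 ≥ 0, confirming Bessel's inequality. (The deficit equals ||v − Σ <v,e_j> e_j||^2, the squared distance from v to span{e_j}.)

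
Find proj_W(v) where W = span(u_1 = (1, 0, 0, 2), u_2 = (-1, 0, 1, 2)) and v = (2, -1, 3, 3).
proj_W(v) = (16/21, 0, 11/21, 76/21)

Set up U = [u_1 | ... | u_2] ∈ R^(4×2). The projector onto W = col(U) is P = U (U^T U)^(-1) U^T.
Compute U^T U =
  [5, 3]
  [3, 6],
and U^T v = (8, 7).
Solve U^T U · c = U^T v for the coefficients: c = (9/7, 11/21). The projection is proj_W(v) = U c.
Check: (v - proj_W(v)) · u_1 = 0  (should be 0).
Check: (v - proj_W(v)) · u_2 = 0  (should be 0).
Result: proj_W(v) = (16/21, 0, 11/21, 76/21).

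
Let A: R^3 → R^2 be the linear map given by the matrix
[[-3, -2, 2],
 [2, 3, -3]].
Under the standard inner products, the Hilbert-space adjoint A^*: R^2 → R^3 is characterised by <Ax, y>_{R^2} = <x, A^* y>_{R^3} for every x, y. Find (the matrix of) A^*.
A^* = A^T =
[[-3, 2],
 [-2, 3],
 [2, -3]]

For real matrices with standard dot products, the defining identity <Ax, y> = <x, A^* y> gives (Ax)^T y = x^T (A^*) y, i.e. x^T A^T y = x^T (A^*) y. Since this holds for all x, y, we must have A^* = A^T. Therefore
A^* =
[[-3, 2],
 [-2, 3],
 [2, -3]].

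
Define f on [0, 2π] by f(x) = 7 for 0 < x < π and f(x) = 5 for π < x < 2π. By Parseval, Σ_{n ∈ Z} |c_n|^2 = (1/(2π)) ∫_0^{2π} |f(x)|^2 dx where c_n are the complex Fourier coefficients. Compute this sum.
Σ |c_n|^2 = 37

Parseval equates the L^2 energy of f (normalised by 1/(2π)) with the ℓ^2 sum of its Fourier coefficients: (1/(2π)) ∫_0^{2π} |f|^2 = Σ |c_n|^2.
Compute the left side: (1/(2π)) [∫_0^π 7^2 dx + ∫_π^{2π} 5^2 dx] = (1/(2π)) · (49π + 25π) = (49 + 25)/2 = 37.
So Σ_{n ∈ Z} |c_n|^2 = 37.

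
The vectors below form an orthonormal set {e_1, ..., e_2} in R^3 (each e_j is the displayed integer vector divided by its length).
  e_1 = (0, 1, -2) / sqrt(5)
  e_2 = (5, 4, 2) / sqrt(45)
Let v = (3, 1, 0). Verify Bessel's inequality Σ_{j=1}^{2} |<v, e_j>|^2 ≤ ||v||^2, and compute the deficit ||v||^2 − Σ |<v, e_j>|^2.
Σ |<v, e_j>|^2 = 74/9; ||v||^2 = 10; deficit = 16/9

Write each e_j = u_j / sqrt(<u_j, u_j>) where u_j is the displayed integer vector. Then <v, e_j> = <v, u_j> / sqrt(<u_j, u_j>), so |<v, e_j>|^2 = <v, u_j>^2 / <u_j, u_j>.
Coefficients: <v, e_1> = 1/sqrt(5), <v, e_2> = 19/sqrt(45).
Square and sum: Σ |<v, e_j>|^2 = 74/9.
Compute ||v||^2 = v·v = 10.
Deficit = 10 − 74/9 = 16/9 ≥ 0, confirming Bessel's inequality. (The deficit equals ||v − Σ <v,e_j> e_j||^2, the squared distance from v to span{e_j}.)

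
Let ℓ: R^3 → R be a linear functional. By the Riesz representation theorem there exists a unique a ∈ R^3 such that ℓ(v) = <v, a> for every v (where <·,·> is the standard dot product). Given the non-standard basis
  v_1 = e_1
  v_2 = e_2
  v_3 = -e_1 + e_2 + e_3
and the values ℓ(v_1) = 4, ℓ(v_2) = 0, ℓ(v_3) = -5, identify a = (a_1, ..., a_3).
a = (4, 0, -1)

Write a = (a_1, ..., a_3) in the standard basis. For each basis vector v_i, ℓ(v_i) = <v_i, a> is a linear equation in the a_j's. Collect the n equations into a matrix system V a = ℓ, where row i of V is v_i (expressed in the standard basis). Since V is invertible (lower-triangular with 1s on the diagonal, up to permutation), solve by back-substitution:
  V =
[[1, 0, 0],
 [0, 1, 0],
 [-1, 1, 1]]
  V a = (4, 0, -5)
Solving gives a = (4, 0, -1).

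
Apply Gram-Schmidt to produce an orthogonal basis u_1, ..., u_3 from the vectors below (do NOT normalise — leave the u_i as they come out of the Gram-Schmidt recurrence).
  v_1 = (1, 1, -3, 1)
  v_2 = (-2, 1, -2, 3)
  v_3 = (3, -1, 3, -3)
Orthogonal basis:
  u_1 = (1, 1, -3, 1)
  u_2 = (-8/3, 1/3, 0, 7/3)
  u_3 = (23/38, 9/38, 1/2, 25/38)

Apply the Gram-Schmidt recurrence
  u_1 = v_1
  u_i = v_i − Σ_{j<i} ((v_i · u_j) / (u_j · u_j)) · u_j.

Step by step this gives:
  u_1 = (1, 1, -3, 1)
  u_2 = (-8/3, 1/3, 0, 7/3)
  u_3 = (23/38, 9/38, 1/2, 25/38)

Orthogonality check:
  u_2 · u_1 = 0 (should be 0)
  u_3 · u_1 = 0 (should be 0)
  u_3 · u_2 = 0 (should be 0)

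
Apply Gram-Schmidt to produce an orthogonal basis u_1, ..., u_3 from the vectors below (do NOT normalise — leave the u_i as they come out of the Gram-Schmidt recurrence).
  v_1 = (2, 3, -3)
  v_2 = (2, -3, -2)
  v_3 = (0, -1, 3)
Orthogonal basis:
  u_1 = (2, 3, -3)
  u_2 = (21/11, -69/22, -41/22)
  u_3 = (510/373, 68/373, 408/373)

Apply the Gram-Schmidt recurrence
  u_1 = v_1
  u_i = v_i − Σ_{j<i} ((v_i · u_j) / (u_j · u_j)) · u_j.

Step by step this gives:
  u_1 = (2, 3, -3)
  u_2 = (21/11, -69/22, -41/22)
  u_3 = (510/373, 68/373, 408/373)

Orthogonality check:
  u_2 · u_1 = 0 (should be 0)
  u_3 · u_1 = 0 (should be 0)
  u_3 · u_2 = 0 (should be 0)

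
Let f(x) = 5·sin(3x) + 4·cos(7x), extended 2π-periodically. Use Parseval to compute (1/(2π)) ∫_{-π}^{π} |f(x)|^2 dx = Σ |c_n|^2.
Σ |c_n|^2 = 41/2

Expand |f|^2 and use orthogonality of {sin(nx), cos(mx)} on [-π, π]:
  ∫_{-π}^{π} sin(nx)^2 dx = π, ∫ cos(mx)^2 dx = π, and cross terms integrate to 0.
So ∫_{-π}^{π} f(x)^2 dx = 5^2 · π + 4^2 · π = (25 + 16)π.
Divide by 2π: (25 + 16)/2 = 41/2.
By Parseval, this equals Σ |c_n|^2.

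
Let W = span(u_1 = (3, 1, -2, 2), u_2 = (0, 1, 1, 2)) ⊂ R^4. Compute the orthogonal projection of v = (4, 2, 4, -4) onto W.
proj_W(v) = (-2/11, -4/11, -2/11, -8/11)

Set up U = [u_1 | ... | u_2] ∈ R^(4×2). The projector onto W = col(U) is P = U (U^T U)^(-1) U^T.
Compute U^T U =
  [18, 3]
  [3, 6],
and U^T v = (-2, -2).
Solve U^T U · c = U^T v for the coefficients: c = (-2/33, -10/33). The projection is proj_W(v) = U c.
Check: (v - proj_W(v)) · u_1 = 0  (should be 0).
Check: (v - proj_W(v)) · u_2 = 0  (should be 0).
Result: proj_W(v) = (-2/11, -4/11, -2/11, -8/11).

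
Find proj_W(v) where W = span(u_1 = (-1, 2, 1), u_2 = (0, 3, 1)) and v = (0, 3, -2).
proj_W(v) = (9/11, 24/11, 5/11)

Set up U = [u_1 | ... | u_2] ∈ R^(3×2). The projector onto W = col(U) is P = U (U^T U)^(-1) U^T.
Compute U^T U =
  [6, 7]
  [7, 10],
and U^T v = (4, 7).
Solve U^T U · c = U^T v for the coefficients: c = (-9/11, 14/11). The projection is proj_W(v) = U c.
Check: (v - proj_W(v)) · u_1 = 0  (should be 0).
Check: (v - proj_W(v)) · u_2 = 0  (should be 0).
Result: proj_W(v) = (9/11, 24/11, 5/11).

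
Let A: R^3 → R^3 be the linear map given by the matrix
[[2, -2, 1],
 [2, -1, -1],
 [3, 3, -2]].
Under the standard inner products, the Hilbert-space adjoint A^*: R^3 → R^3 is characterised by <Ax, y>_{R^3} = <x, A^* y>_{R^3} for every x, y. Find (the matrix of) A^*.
A^* = A^T =
[[2, 2, 3],
 [-2, -1, 3],
 [1, -1, -2]]

For real matrices with standard dot products, the defining identity <Ax, y> = <x, A^* y> gives (Ax)^T y = x^T (A^*) y, i.e. x^T A^T y = x^T (A^*) y. Since this holds for all x, y, we must have A^* = A^T. Therefore
A^* =
[[2, 2, 3],
 [-2, -1, 3],
 [1, -1, -2]].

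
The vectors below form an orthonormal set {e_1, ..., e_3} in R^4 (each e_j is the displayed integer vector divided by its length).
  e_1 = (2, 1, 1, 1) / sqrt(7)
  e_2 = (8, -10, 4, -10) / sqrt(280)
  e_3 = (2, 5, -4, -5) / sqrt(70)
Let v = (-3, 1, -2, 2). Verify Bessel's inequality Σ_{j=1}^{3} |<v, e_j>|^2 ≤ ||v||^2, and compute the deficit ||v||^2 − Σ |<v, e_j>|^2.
Σ |<v, e_j>|^2 = 122/7; ||v||^2 = 18; deficit = 4/7

Write each e_j = u_j / sqrt(<u_j, u_j>) where u_j is the displayed integer vector. Then <v, e_j> = <v, u_j> / sqrt(<u_j, u_j>), so |<v, e_j>|^2 = <v, u_j>^2 / <u_j, u_j>.
Coefficients: <v, e_1> = -5/sqrt(7), <v, e_2> = -62/sqrt(280), <v, e_3> = -3/sqrt(70).
Square and sum: Σ |<v, e_j>|^2 = 122/7.
Compute ||v||^2 = v·v = 18.
Deficit = 18 − 122/7 = 4/7 ≥ 0, confirming Bessel's inequality. (The deficit equals ||v − Σ <v,e_j> e_j||^2, the squared distance from v to span{e_j}.)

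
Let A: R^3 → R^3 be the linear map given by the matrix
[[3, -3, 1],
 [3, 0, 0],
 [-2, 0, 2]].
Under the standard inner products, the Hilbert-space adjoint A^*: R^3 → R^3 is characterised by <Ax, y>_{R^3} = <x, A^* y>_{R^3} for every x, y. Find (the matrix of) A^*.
A^* = A^T =
[[3, 3, -2],
 [-3, 0, 0],
 [1, 0, 2]]

For real matrices with standard dot products, the defining identity <Ax, y> = <x, A^* y> gives (Ax)^T y = x^T (A^*) y, i.e. x^T A^T y = x^T (A^*) y. Since this holds for all x, y, we must have A^* = A^T. Therefore
A^* =
[[3, 3, -2],
 [-3, 0, 0],
 [1, 0, 2]].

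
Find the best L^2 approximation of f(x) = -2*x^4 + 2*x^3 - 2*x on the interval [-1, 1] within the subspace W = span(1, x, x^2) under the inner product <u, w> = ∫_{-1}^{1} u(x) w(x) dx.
g(x) = -12*x^2/7 - 4*x/5 + 6/35

The best approximation g ∈ W is the orthogonal projection of f onto W. Writing g = a_0 + a_1 x + a_2 x^2, the coefficients solve the normal equations G · a = b where
  G_{ij} = <φ_i, φ_j> and b_i = <f, φ_i>, with φ_0 = 1, φ_1 = x, φ_2 = x^2.
G =
  [2, 0, 2/3]
  [0, 2/3, 0]
  [2/3, 0, 2/5],
b = (-4/5, -8/15, -4/7).
Solving gives a_0 = 6/35, a_1 = -4/5, a_2 = -12/7, so
  g(x) = -12*x^2/7 - 4*x/5 + 6/35.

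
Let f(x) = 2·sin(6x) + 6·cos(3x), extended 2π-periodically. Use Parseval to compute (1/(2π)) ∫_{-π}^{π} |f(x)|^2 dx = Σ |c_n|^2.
Σ |c_n|^2 = 20

Expand |f|^2 and use orthogonality of {sin(nx), cos(mx)} on [-π, π]:
  ∫_{-π}^{π} sin(nx)^2 dx = π, ∫ cos(mx)^2 dx = π, and cross terms integrate to 0.
So ∫_{-π}^{π} f(x)^2 dx = 2^2 · π + 6^2 · π = (4 + 36)π.
Divide by 2π: (4 + 36)/2 = 20.
By Parseval, this equals Σ |c_n|^2.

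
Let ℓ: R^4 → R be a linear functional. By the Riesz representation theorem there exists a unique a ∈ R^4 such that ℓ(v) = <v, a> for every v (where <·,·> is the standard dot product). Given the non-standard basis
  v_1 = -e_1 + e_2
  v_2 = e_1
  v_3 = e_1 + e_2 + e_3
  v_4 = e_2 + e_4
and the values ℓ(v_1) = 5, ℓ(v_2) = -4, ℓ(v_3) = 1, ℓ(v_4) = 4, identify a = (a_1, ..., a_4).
a = (-4, 1, 4, 3)

Write a = (a_1, ..., a_4) in the standard basis. For each basis vector v_i, ℓ(v_i) = <v_i, a> is a linear equation in the a_j's. Collect the n equations into a matrix system V a = ℓ, where row i of V is v_i (expressed in the standard basis). Since V is invertible (lower-triangular with 1s on the diagonal, up to permutation), solve by back-substitution:
  V =
[[-1, 1, 0, 0],
 [1, 0, 0, 0],
 [1, 1, 1, 0],
 [0, 1, 0, 1]]
  V a = (5, -4, 1, 4)
Solving gives a = (-4, 1, 4, 3).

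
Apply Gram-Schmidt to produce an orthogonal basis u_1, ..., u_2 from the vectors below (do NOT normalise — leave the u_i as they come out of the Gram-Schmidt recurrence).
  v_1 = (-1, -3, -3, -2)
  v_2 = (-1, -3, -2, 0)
Orthogonal basis:
  u_1 = (-1, -3, -3, -2)
  u_2 = (-7/23, -21/23, 2/23, 32/23)

Apply the Gram-Schmidt recurrence
  u_1 = v_1
  u_i = v_i − Σ_{j<i} ((v_i · u_j) / (u_j · u_j)) · u_j.

Step by step this gives:
  u_1 = (-1, -3, -3, -2)
  u_2 = (-7/23, -21/23, 2/23, 32/23)

Orthogonality check:
  u_2 · u_1 = 0 (should be 0)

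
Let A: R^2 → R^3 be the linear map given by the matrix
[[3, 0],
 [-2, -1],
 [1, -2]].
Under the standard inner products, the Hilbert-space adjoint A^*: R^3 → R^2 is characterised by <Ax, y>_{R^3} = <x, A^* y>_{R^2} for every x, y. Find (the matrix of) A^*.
A^* = A^T =
[[3, -2, 1],
 [0, -1, -2]]

For real matrices with standard dot products, the defining identity <Ax, y> = <x, A^* y> gives (Ax)^T y = x^T (A^*) y, i.e. x^T A^T y = x^T (A^*) y. Since this holds for all x, y, we must have A^* = A^T. Therefore
A^* =
[[3, -2, 1],
 [0, -1, -2]].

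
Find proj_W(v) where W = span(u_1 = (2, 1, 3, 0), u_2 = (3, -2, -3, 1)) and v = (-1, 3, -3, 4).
proj_W(v) = (-280/297, -196/297, -20/11, 16/297)

Set up U = [u_1 | ... | u_2] ∈ R^(4×2). The projector onto W = col(U) is P = U (U^T U)^(-1) U^T.
Compute U^T U =
  [14, -5]
  [-5, 23],
and U^T v = (-8, 4).
Solve U^T U · c = U^T v for the coefficients: c = (-164/297, 16/297). The projection is proj_W(v) = U c.
Check: (v - proj_W(v)) · u_1 = 0  (should be 0).
Check: (v - proj_W(v)) · u_2 = 0  (should be 0).
Result: proj_W(v) = (-280/297, -196/297, -20/11, 16/297).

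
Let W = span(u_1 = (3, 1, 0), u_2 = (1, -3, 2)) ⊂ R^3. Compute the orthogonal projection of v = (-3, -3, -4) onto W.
proj_W(v) = (-131/35, -27/35, -2/7)

Set up U = [u_1 | ... | u_2] ∈ R^(3×2). The projector onto W = col(U) is P = U (U^T U)^(-1) U^T.
Compute U^T U =
  [10, 0]
  [0, 14],
and U^T v = (-12, -2).
Solve U^T U · c = U^T v for the coefficients: c = (-6/5, -1/7). The projection is proj_W(v) = U c.
Check: (v - proj_W(v)) · u_1 = 0  (should be 0).
Check: (v - proj_W(v)) · u_2 = 0  (should be 0).
Result: proj_W(v) = (-131/35, -27/35, -2/7).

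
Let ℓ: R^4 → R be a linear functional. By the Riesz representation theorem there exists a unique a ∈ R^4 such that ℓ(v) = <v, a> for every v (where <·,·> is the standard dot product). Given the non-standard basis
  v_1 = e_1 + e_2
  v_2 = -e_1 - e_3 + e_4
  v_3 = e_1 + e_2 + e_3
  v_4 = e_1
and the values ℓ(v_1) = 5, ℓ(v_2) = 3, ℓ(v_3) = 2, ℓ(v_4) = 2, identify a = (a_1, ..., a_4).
a = (2, 3, -3, 2)

Write a = (a_1, ..., a_4) in the standard basis. For each basis vector v_i, ℓ(v_i) = <v_i, a> is a linear equation in the a_j's. Collect the n equations into a matrix system V a = ℓ, where row i of V is v_i (expressed in the standard basis). Since V is invertible (lower-triangular with 1s on the diagonal, up to permutation), solve by back-substitution:
  V =
[[1, 1, 0, 0],
 [-1, 0, -1, 1],
 [1, 1, 1, 0],
 [1, 0, 0, 0]]
  V a = (5, 3, 2, 2)
Solving gives a = (2, 3, -3, 2).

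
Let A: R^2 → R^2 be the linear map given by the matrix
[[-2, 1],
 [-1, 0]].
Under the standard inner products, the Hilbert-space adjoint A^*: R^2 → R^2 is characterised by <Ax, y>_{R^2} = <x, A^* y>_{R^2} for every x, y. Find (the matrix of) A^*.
A^* = A^T =
[[-2, -1],
 [1, 0]]

For real matrices with standard dot products, the defining identity <Ax, y> = <x, A^* y> gives (Ax)^T y = x^T (A^*) y, i.e. x^T A^T y = x^T (A^*) y. Since this holds for all x, y, we must have A^* = A^T. Therefore
A^* =
[[-2, -1],
 [1, 0]].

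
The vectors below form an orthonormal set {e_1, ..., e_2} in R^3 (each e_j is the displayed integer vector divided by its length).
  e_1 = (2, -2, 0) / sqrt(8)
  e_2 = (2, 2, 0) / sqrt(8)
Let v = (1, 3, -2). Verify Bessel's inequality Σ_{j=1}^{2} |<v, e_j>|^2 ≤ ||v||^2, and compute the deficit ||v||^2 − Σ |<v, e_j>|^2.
Σ |<v, e_j>|^2 = 10; ||v||^2 = 14; deficit = 4

Write each e_j = u_j / sqrt(<u_j, u_j>) where u_j is the displayed integer vector. Then <v, e_j> = <v, u_j> / sqrt(<u_j, u_j>), so |<v, e_j>|^2 = <v, u_j>^2 / <u_j, u_j>.
Coefficients: <v, e_1> = -4/sqrt(8), <v, e_2> = 8/sqrt(8).
Square and sum: Σ |<v, e_j>|^2 = 10.
Compute ||v||^2 = v·v = 14.
Deficit = 14 − 10 = 4 ≥ 0, confirming Bessel's inequality. (The deficit equals ||v − Σ <v,e_j> e_j||^2, the squared distance from v to span{e_j}.)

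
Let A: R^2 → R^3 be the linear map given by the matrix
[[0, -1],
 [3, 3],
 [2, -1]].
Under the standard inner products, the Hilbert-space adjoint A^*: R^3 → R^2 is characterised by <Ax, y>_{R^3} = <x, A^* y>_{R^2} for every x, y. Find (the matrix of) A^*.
A^* = A^T =
[[0, 3, 2],
 [-1, 3, -1]]

For real matrices with standard dot products, the defining identity <Ax, y> = <x, A^* y> gives (Ax)^T y = x^T (A^*) y, i.e. x^T A^T y = x^T (A^*) y. Since this holds for all x, y, we must have A^* = A^T. Therefore
A^* =
[[0, 3, 2],
 [-1, 3, -1]].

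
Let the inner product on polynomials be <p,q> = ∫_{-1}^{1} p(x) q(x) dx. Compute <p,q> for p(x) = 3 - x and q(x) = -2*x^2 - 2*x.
<p,q> = -8/3

Expand the product: p(x)·q(x) = 2*x^3 - 4*x^2 - 6*x.
∫_{-1}^{1} of each monomial x^k gives [2/(k+1) if k even, 0 if k odd]. Integrating term-by-term (or equivalently evaluating the antiderivative F(x) = x^4/2 - 4*x^3/3 - 3*x^2 at the endpoints):
  F(1) − F(−1) = -23/6 − (-7/6) = -8/3.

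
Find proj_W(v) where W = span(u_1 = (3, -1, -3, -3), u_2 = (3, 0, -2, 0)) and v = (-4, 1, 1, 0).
proj_W(v) = (-450/139, -2/139, 298/139, -6/139)

Set up U = [u_1 | ... | u_2] ∈ R^(4×2). The projector onto W = col(U) is P = U (U^T U)^(-1) U^T.
Compute U^T U =
  [28, 15]
  [15, 13],
and U^T v = (-16, -14).
Solve U^T U · c = U^T v for the coefficients: c = (2/139, -152/139). The projection is proj_W(v) = U c.
Check: (v - proj_W(v)) · u_1 = 0  (should be 0).
Check: (v - proj_W(v)) · u_2 = 0  (should be 0).
Result: proj_W(v) = (-450/139, -2/139, 298/139, -6/139).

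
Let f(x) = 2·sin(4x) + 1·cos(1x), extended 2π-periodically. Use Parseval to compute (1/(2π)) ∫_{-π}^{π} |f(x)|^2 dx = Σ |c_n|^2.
Σ |c_n|^2 = 5/2

Expand |f|^2 and use orthogonality of {sin(nx), cos(mx)} on [-π, π]:
  ∫_{-π}^{π} sin(nx)^2 dx = π, ∫ cos(mx)^2 dx = π, and cross terms integrate to 0.
So ∫_{-π}^{π} f(x)^2 dx = 2^2 · π + 1^2 · π = (4 + 1)π.
Divide by 2π: (4 + 1)/2 = 5/2.
By Parseval, this equals Σ |c_n|^2.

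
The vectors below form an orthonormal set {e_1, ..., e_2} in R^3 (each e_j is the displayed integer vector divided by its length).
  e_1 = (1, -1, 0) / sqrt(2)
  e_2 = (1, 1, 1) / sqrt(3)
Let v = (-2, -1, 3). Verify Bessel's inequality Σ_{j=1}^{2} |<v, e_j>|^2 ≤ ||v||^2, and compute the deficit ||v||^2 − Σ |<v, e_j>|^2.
Σ |<v, e_j>|^2 = 1/2; ||v||^2 = 14; deficit = 27/2

Write each e_j = u_j / sqrt(<u_j, u_j>) where u_j is the displayed integer vector. Then <v, e_j> = <v, u_j> / sqrt(<u_j, u_j>), so |<v, e_j>|^2 = <v, u_j>^2 / <u_j, u_j>.
Coefficients: <v, e_1> = -1/sqrt(2), <v, e_2> = 0/sqrt(3).
Square and sum: Σ |<v, e_j>|^2 = 1/2.
Compute ||v||^2 = v·v = 14.
Deficit = 14 − 1/2 = 27/2 ≥ 0, confirming Bessel's inequality. (The deficit equals ||v − Σ <v,e_j> e_j||^2, the squared distance from v to span{e_j}.)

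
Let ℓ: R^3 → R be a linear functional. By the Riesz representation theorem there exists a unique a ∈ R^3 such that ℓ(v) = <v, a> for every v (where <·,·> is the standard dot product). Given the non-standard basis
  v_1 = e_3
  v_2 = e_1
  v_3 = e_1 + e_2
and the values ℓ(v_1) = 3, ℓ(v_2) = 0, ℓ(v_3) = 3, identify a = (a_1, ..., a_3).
a = (0, 3, 3)

Write a = (a_1, ..., a_3) in the standard basis. For each basis vector v_i, ℓ(v_i) = <v_i, a> is a linear equation in the a_j's. Collect the n equations into a matrix system V a = ℓ, where row i of V is v_i (expressed in the standard basis). Since V is invertible (lower-triangular with 1s on the diagonal, up to permutation), solve by back-substitution:
  V =
[[0, 0, 1],
 [1, 0, 0],
 [1, 1, 0]]
  V a = (3, 0, 3)
Solving gives a = (0, 3, 3).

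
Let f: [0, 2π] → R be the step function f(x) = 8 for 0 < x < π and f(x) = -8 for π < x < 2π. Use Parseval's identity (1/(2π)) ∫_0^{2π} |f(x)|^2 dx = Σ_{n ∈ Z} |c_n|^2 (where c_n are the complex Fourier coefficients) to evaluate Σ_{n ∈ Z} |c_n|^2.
Σ |c_n|^2 = 64

Parseval equates the L^2 energy of f (normalised by 1/(2π)) with the ℓ^2 sum of its Fourier coefficients: (1/(2π)) ∫_0^{2π} |f|^2 = Σ |c_n|^2.
Compute the left side: (1/(2π)) [∫_0^π 8^2 dx + ∫_π^{2π} (-8)^2 dx] = (1/(2π)) · (64π + 64π) = (64 + 64)/2 = 64.
So Σ_{n ∈ Z} |c_n|^2 = 64.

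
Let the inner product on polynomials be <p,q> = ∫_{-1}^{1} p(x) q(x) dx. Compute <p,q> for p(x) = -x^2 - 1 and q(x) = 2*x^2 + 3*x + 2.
<p,q> = -112/15

Expand the product: p(x)·q(x) = -2*x^4 - 3*x^3 - 4*x^2 - 3*x - 2.
∫_{-1}^{1} of each monomial x^k gives [2/(k+1) if k even, 0 if k odd]. Integrating term-by-term (or equivalently evaluating the antiderivative F(x) = -2*x^5/5 - 3*x^4/4 - 4*x^3/3 - 3*x^2/2 - 2*x at the endpoints):
  F(1) − F(−1) = -359/60 − (89/60) = -112/15.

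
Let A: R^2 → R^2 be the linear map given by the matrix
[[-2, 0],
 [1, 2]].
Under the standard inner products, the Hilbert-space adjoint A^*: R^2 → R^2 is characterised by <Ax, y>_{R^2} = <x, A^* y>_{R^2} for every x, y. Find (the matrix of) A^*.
A^* = A^T =
[[-2, 1],
 [0, 2]]

For real matrices with standard dot products, the defining identity <Ax, y> = <x, A^* y> gives (Ax)^T y = x^T (A^*) y, i.e. x^T A^T y = x^T (A^*) y. Since this holds for all x, y, we must have A^* = A^T. Therefore
A^* =
[[-2, 1],
 [0, 2]].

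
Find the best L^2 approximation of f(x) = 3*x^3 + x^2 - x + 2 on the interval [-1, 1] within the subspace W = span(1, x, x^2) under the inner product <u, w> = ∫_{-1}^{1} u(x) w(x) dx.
g(x) = x^2 + 4*x/5 + 2

The best approximation g ∈ W is the orthogonal projection of f onto W. Writing g = a_0 + a_1 x + a_2 x^2, the coefficients solve the normal equations G · a = b where
  G_{ij} = <φ_i, φ_j> and b_i = <f, φ_i>, with φ_0 = 1, φ_1 = x, φ_2 = x^2.
G =
  [2, 0, 2/3]
  [0, 2/3, 0]
  [2/3, 0, 2/5],
b = (14/3, 8/15, 26/15).
Solving gives a_0 = 2, a_1 = 4/5, a_2 = 1, so
  g(x) = x^2 + 4*x/5 + 2.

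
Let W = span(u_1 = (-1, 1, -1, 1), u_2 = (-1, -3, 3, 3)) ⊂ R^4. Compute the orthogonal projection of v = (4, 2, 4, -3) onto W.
proj_W(v) = (26/9, -32/27, 32/27, -101/27)

Set up U = [u_1 | ... | u_2] ∈ R^(4×2). The projector onto W = col(U) is P = U (U^T U)^(-1) U^T.
Compute U^T U =
  [4, -2]
  [-2, 28],
and U^T v = (-9, -7).
Solve U^T U · c = U^T v for the coefficients: c = (-133/54, -23/54). The projection is proj_W(v) = U c.
Check: (v - proj_W(v)) · u_1 = 0  (should be 0).
Check: (v - proj_W(v)) · u_2 = 0  (should be 0).
Result: proj_W(v) = (26/9, -32/27, 32/27, -101/27).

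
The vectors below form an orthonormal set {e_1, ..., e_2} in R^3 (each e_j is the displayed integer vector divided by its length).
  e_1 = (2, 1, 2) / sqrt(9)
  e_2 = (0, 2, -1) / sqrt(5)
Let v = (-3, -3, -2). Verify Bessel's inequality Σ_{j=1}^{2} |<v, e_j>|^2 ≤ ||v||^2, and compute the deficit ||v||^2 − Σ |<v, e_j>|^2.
Σ |<v, e_j>|^2 = 989/45; ||v||^2 = 22; deficit = 1/45

Write each e_j = u_j / sqrt(<u_j, u_j>) where u_j is the displayed integer vector. Then <v, e_j> = <v, u_j> / sqrt(<u_j, u_j>), so |<v, e_j>|^2 = <v, u_j>^2 / <u_j, u_j>.
Coefficients: <v, e_1> = -13/sqrt(9), <v, e_2> = -4/sqrt(5).
Square and sum: Σ |<v, e_j>|^2 = 989/45.
Compute ||v||^2 = v·v = 22.
Deficit = 22 − 989/45 = 1/45 ≥ 0, confirming Bessel's inequality. (The deficit equals ||v − Σ <v,e_j> e_j||^2, the squared distance from v to span{e_j}.)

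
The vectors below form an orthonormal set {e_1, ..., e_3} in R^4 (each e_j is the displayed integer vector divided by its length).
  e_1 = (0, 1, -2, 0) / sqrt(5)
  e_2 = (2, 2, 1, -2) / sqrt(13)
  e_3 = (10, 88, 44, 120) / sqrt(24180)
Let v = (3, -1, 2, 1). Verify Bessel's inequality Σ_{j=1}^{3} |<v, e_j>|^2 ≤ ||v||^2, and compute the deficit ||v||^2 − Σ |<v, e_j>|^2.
Σ |<v, e_j>|^2 = 222/31; ||v||^2 = 15; deficit = 243/31

Write each e_j = u_j / sqrt(<u_j, u_j>) where u_j is the displayed integer vector. Then <v, e_j> = <v, u_j> / sqrt(<u_j, u_j>), so |<v, e_j>|^2 = <v, u_j>^2 / <u_j, u_j>.
Coefficients: <v, e_1> = -5/sqrt(5), <v, e_2> = 4/sqrt(13), <v, e_3> = 150/sqrt(24180).
Square and sum: Σ |<v, e_j>|^2 = 222/31.
Compute ||v||^2 = v·v = 15.
Deficit = 15 − 222/31 = 243/31 ≥ 0, confirming Bessel's inequality. (The deficit equals ||v − Σ <v,e_j> e_j||^2, the squared distance from v to span{e_j}.)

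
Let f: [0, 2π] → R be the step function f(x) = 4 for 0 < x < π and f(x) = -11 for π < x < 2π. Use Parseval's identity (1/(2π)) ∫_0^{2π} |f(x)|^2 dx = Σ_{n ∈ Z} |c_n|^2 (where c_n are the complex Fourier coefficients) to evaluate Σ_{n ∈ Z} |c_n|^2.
Σ |c_n|^2 = 137/2

Parseval equates the L^2 energy of f (normalised by 1/(2π)) with the ℓ^2 sum of its Fourier coefficients: (1/(2π)) ∫_0^{2π} |f|^2 = Σ |c_n|^2.
Compute the left side: (1/(2π)) [∫_0^π 4^2 dx + ∫_π^{2π} (-11)^2 dx] = (1/(2π)) · (16π + 121π) = (16 + 121)/2 = 137/2.
So Σ_{n ∈ Z} |c_n|^2 = 137/2.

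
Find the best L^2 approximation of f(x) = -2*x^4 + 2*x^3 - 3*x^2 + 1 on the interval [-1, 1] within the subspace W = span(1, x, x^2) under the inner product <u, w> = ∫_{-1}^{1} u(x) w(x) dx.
g(x) = -33*x^2/7 + 6*x/5 + 41/35

The best approximation g ∈ W is the orthogonal projection of f onto W. Writing g = a_0 + a_1 x + a_2 x^2, the coefficients solve the normal equations G · a = b where
  G_{ij} = <φ_i, φ_j> and b_i = <f, φ_i>, with φ_0 = 1, φ_1 = x, φ_2 = x^2.
G =
  [2, 0, 2/3]
  [0, 2/3, 0]
  [2/3, 0, 2/5],
b = (-4/5, 4/5, -116/105).
Solving gives a_0 = 41/35, a_1 = 6/5, a_2 = -33/7, so
  g(x) = -33*x^2/7 + 6*x/5 + 41/35.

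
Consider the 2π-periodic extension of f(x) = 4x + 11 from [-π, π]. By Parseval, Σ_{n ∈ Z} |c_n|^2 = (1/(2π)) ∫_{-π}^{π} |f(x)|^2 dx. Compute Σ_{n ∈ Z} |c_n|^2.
Σ |c_n|^2 = 16π^2/3 + 121

Expand and integrate term by term over [-π, π]:
  ∫ (4x)^2 dx = 16·(2π^3/3); ∫ 2·4·(11)·x dx = 0 (odd integrand); ∫ 11^2 dx = 121·2π.
So (1/(2π)) ∫_{-π}^{π} (4x + 11)^2 dx = 16π^2/3 + 121 = 16π^2/3 + 121.
Parseval ⇒ Σ |c_n|^2 = 16π^2/3 + 121.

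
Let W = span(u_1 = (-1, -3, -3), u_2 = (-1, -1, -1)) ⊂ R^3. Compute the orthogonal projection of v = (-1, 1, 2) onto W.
proj_W(v) = (-1, 3/2, 3/2)

Set up U = [u_1 | ... | u_2] ∈ R^(3×2). The projector onto W = col(U) is P = U (U^T U)^(-1) U^T.
Compute U^T U =
  [19, 7]
  [7, 3],
and U^T v = (-8, -2).
Solve U^T U · c = U^T v for the coefficients: c = (-5/4, 9/4). The projection is proj_W(v) = U c.
Check: (v - proj_W(v)) · u_1 = 0  (should be 0).
Check: (v - proj_W(v)) · u_2 = 0  (should be 0).
Result: proj_W(v) = (-1, 3/2, 3/2).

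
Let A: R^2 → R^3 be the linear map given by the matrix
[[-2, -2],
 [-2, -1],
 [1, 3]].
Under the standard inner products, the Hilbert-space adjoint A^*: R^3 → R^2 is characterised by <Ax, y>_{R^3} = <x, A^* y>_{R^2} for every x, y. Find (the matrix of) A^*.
A^* = A^T =
[[-2, -2, 1],
 [-2, -1, 3]]

For real matrices with standard dot products, the defining identity <Ax, y> = <x, A^* y> gives (Ax)^T y = x^T (A^*) y, i.e. x^T A^T y = x^T (A^*) y. Since this holds for all x, y, we must have A^* = A^T. Therefore
A^* =
[[-2, -2, 1],
 [-2, -1, 3]].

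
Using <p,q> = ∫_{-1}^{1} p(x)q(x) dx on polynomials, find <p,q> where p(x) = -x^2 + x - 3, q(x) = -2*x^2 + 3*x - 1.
<p,q> = 202/15

Expand the product: p(x)·q(x) = 2*x^4 - 5*x^3 + 10*x^2 - 10*x + 3.
∫_{-1}^{1} of each monomial x^k gives [2/(k+1) if k even, 0 if k odd]. Integrating term-by-term (or equivalently evaluating the antiderivative F(x) = 2*x^5/5 - 5*x^4/4 + 10*x^3/3 - 5*x^2 + 3*x at the endpoints):
  F(1) − F(−1) = 29/60 − (-779/60) = 202/15.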